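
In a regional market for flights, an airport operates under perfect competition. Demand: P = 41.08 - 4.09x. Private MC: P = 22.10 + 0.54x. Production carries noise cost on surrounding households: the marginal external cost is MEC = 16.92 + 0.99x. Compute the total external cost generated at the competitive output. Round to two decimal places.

77.68

Market equilibrium (private): 22.10 + 0.54x = 41.08 - 4.09x → x_m = 4.0994.
Total external cost = ∫₀^{x_m} (16.92 + 0.99x) dx = 16.92×4.0994 + ½×0.99×4.0994² = 77.6804.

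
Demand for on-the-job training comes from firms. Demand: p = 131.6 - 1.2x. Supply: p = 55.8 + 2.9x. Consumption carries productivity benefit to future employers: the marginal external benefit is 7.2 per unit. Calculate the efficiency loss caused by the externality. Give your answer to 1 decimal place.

Market equilibrium (private): 55.8 + 2.9x = 131.6 - 1.2x → x_m = 18.4878.
Social marginal benefit = demand + MEB = 138.8 - 1.2x.
Set SMB = MC: 138.8 - 1.2x = 55.8 + 2.9x → x* = 20.2439.
Between x* and x_m the wedge SMB − MC runs linearly from 0 to MEB(x_m), so the loss is a triangle.
DWL = ½ × 1.7561 × 7.2000 = 6.3220.

DWL = 6.3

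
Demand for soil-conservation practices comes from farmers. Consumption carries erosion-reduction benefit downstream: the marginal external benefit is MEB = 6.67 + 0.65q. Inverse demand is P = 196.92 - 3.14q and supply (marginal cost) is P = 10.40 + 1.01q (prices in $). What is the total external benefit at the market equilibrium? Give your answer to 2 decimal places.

$956.29

Market equilibrium (private): 10.40 + 1.01q = 196.92 - 3.14q → q_m = 44.9446.
Total external benefit = ∫₀^{q_m} (6.67 + 0.65q) dq = 6.67×44.9446 + ½×0.65×44.9446² = 956.2860.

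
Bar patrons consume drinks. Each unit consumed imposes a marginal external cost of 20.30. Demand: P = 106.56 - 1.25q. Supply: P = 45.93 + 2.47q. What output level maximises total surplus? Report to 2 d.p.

Social marginal benefit = demand − MEC = 86.26 - 1.25q.
Set SMB = MC: 86.26 - 1.25q = 45.93 + 2.47q → q* = 10.8414.

q* = 10.84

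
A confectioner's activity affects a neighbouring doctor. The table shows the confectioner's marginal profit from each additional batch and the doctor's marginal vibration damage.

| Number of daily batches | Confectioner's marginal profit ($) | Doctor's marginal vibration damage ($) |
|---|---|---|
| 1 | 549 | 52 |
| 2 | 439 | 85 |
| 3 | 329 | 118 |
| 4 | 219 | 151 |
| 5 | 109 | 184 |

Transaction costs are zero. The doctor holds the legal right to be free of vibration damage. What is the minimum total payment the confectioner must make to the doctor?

$406

Efficient level: marginal profit ≥ marginal vibration damage through level 4, so k* = 4.
With the doctor holding the right, the confectioner must at least compensate total damage at k*: 52 + 85 + 118 + 151 = 406.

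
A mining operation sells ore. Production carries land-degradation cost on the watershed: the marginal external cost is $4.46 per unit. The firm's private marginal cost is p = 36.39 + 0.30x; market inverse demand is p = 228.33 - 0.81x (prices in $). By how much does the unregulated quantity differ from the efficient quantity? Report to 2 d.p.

4.02 units

Market equilibrium (private): 36.39 + 0.30x = 228.33 - 0.81x → x_m = 172.9189.
Social marginal cost = private MC + MEC = 40.85 + 0.30x.
Set SMC = demand: 40.85 + 0.30x = 228.33 - 0.81x → x* = 168.9009.
Gap = |172.9189 − 168.9009| = 4.0180.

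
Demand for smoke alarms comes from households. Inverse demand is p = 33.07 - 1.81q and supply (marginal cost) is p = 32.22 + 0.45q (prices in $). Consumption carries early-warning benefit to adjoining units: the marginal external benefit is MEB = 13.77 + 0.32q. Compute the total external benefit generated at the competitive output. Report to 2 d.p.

Market equilibrium (private): 32.22 + 0.45q = 33.07 - 1.81q → q_m = 0.3761.
Total external benefit = ∫₀^{q_m} (13.77 + 0.32q) dq = 13.77×0.3761 + ½×0.32×0.3761² = 5.2015.

$5.20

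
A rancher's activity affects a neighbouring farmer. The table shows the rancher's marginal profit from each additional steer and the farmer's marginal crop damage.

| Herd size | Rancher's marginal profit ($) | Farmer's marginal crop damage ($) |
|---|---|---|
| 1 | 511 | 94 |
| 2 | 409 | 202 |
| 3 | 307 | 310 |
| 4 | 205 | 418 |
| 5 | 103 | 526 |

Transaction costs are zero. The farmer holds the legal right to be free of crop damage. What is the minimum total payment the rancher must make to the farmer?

Efficient level: marginal profit ≥ marginal crop damage through level 2, so k* = 2.
With the farmer holding the right, the rancher must at least compensate total damage at k*: 94 + 202 = 296.

$296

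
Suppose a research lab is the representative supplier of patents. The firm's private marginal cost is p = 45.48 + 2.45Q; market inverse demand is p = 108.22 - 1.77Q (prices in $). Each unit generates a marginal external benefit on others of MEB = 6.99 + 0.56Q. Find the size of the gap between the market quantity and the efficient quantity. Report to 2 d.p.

Market equilibrium (private): 45.48 + 2.45Q = 108.22 - 1.77Q → Q_m = 14.8673.
Social marginal cost = private MC − MEB = 38.49 + 1.89Q.
Set SMC = demand: 38.49 + 1.89Q = 108.22 - 1.77Q → Q* = 19.0519.
Gap = |14.8673 − 19.0519| = 4.1846.

4.18 units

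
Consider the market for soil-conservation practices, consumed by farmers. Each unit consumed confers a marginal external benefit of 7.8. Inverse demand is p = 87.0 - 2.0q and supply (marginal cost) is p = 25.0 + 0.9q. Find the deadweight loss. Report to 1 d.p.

DWL = 10.5

Market equilibrium (private): 25.0 + 0.9q = 87.0 - 2.0q → q_m = 21.3793.
Social marginal benefit = demand + MEB = 94.8 - 2.0q.
Set SMB = MC: 94.8 - 2.0q = 25.0 + 0.9q → q* = 24.0690.
Height of the DWL triangle at q_m is SMB(q_m) − MC(q_m) = MEB(q_m) = 7.8000.
DWL = ½ × 2.6897 × 7.8000 = 10.4898.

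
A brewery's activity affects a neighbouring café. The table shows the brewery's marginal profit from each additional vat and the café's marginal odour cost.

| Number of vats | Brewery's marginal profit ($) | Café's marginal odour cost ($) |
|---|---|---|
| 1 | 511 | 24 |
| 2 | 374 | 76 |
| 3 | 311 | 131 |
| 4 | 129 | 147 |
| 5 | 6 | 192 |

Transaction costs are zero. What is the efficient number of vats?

3

Bargaining reaches the level where marginal profit last exceeds marginal odour cost.
That holds through level 3 (311 ≥ 131) but not at 4 (129 < 147).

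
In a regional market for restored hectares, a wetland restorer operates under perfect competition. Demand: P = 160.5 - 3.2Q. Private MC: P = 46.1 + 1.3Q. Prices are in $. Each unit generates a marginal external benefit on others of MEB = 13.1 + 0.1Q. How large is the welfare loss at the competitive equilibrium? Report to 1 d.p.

DWL = $27.8

Market equilibrium (private): 46.1 + 1.3Q = 160.5 - 3.2Q → Q_m = 25.4222.
Social marginal cost = private MC − MEB = 33.0 + 1.2Q.
Set SMC = demand: 33.0 + 1.2Q = 160.5 - 3.2Q → Q* = 28.9773.
The loss is the area between SMC and demand from Q* to Q_m; with linear curves that's a triangle of height MEB(Q_m).
DWL = ½ × 3.5551 × 15.6422 = 27.8048.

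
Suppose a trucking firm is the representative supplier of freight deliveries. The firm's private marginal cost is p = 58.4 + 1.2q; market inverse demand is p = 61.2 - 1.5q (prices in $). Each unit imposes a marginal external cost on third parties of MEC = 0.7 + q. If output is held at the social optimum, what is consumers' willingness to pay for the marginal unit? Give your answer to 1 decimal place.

Social marginal cost = private MC + MEC = 59.1 + 2.2q.
Set SMC = demand: 59.1 + 2.2q = 61.2 - 1.5q → q* = 0.5676.
Consumer price on the demand curve at q*: 61.2 − 1.5×0.5676 = 60.3486.

P = $60.3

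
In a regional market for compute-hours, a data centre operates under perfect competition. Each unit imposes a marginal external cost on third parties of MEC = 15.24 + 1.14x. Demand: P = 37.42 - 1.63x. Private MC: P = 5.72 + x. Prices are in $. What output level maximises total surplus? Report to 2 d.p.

Social marginal cost = private MC + MEC = 20.96 + 2.14x.
Set SMC = demand: 20.96 + 2.14x = 37.42 - 1.63x → x* = 4.3660.

x* = 4.37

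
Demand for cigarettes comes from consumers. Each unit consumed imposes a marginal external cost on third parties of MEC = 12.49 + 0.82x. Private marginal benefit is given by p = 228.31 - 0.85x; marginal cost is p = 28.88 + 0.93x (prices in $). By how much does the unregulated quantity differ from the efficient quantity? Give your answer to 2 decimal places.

Market equilibrium (private): 28.88 + 0.93x = 228.31 - 0.85x → x_m = 112.0393.
Social marginal benefit = demand − MEC = 215.82 - 1.67x.
Set SMB = MC: 215.82 - 1.67x = 28.88 + 0.93x → x* = 71.9000.
Gap = |112.0393 − 71.9000| = 40.1393.

40.14 units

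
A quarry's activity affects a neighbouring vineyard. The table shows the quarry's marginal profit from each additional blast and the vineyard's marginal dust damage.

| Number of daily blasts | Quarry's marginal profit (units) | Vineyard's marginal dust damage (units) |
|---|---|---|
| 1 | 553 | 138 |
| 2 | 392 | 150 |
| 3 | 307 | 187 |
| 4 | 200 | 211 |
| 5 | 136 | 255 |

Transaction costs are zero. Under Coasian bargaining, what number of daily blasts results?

3

Bargaining reaches the level where marginal profit last exceeds marginal dust damage.
That holds through level 3 (307 ≥ 187) but not at 4 (200 < 211).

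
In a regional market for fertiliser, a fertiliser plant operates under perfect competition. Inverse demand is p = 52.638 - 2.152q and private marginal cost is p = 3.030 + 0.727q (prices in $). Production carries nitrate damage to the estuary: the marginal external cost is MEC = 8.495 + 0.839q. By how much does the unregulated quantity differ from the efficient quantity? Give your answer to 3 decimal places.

Market equilibrium (private): 3.030 + 0.727q = 52.638 - 2.152q → q_m = 17.2310.
Social marginal cost = private MC + MEC = 11.525 + 1.566q.
Set SMC = demand: 11.525 + 1.566q = 52.638 - 2.152q → q* = 11.0578.
Gap = |17.2310 − 11.0578| = 6.1732.

6.173 units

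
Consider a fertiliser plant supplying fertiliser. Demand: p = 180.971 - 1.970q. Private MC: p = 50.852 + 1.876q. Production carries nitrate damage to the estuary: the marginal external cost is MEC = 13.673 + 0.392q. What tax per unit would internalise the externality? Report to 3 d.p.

Social marginal cost = private MC + MEC = 64.525 + 2.268q.
Set SMC = demand: 64.525 + 2.268q = 180.971 - 1.970q → q* = 27.4766.
The Pigouvian tax equals MEC at q*: 13.673 + 0.392×27.4766 = 24.4438.

tax = 24.444 per unit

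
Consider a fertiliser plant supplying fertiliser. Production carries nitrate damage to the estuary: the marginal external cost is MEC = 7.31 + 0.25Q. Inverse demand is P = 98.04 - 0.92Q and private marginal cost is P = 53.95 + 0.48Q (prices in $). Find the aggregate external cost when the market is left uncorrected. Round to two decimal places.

Market equilibrium (private): 53.95 + 0.48Q = 98.04 - 0.92Q → Q_m = 31.4929.
Total external cost = ∫₀^{Q_m} (7.31 + 0.25Q) dQ = 7.31×31.4929 + ½×0.25×31.4929² = 354.1884.

$354.19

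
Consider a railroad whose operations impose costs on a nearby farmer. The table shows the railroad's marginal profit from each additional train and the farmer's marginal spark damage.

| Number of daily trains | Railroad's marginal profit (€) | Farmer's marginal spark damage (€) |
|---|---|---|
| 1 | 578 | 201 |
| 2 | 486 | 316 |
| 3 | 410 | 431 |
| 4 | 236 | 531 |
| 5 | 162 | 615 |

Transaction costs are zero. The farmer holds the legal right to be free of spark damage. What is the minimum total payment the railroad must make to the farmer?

€517

Efficient level: marginal profit ≥ marginal spark damage through level 2, so k* = 2.
With the farmer holding the right, the railroad must at least compensate total damage at k*: 201 + 316 = 517.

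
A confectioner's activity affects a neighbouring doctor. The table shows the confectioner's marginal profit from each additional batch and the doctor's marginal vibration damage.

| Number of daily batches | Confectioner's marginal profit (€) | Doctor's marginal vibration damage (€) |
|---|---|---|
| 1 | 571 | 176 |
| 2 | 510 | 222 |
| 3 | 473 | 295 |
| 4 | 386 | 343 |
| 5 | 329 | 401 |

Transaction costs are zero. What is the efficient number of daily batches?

Bargaining reaches the level where marginal profit last exceeds marginal vibration damage.
That holds through level 4 (386 ≥ 343) but not at 5 (329 < 401).

4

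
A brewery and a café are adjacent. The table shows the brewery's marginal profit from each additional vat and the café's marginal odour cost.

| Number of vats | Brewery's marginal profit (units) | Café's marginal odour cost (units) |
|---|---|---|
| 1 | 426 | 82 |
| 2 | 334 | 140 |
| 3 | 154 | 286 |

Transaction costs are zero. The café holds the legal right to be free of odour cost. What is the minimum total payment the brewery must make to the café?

Efficient level: marginal profit ≥ marginal odour cost through level 2, so k* = 2.
With the café holding the right, the brewery must at least compensate total damage at k*: 82 + 140 = 222.

222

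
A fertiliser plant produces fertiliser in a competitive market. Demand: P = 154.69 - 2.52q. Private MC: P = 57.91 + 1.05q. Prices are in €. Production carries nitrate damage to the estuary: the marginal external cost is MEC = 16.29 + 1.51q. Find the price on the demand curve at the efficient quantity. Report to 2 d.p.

P = €114.76

Social marginal cost = private MC + MEC = 74.20 + 2.56q.
Set SMC = demand: 74.20 + 2.56q = 154.69 - 2.52q → q* = 15.8445.
Consumer price on the demand curve at q*: 154.69 − 2.52×15.8445 = 114.7619.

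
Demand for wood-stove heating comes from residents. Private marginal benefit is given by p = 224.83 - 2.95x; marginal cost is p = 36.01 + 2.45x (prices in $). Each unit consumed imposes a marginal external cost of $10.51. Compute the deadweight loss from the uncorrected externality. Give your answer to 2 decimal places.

DWL = $10.23

Market equilibrium (private): 36.01 + 2.45x = 224.83 - 2.95x → x_m = 34.9667.
Social marginal benefit = demand − MEC = 214.32 - 2.95x.
Set SMB = MC: 214.32 - 2.95x = 36.01 + 2.45x → x* = 33.0204.
The loss is the area between SMB and MC from x* to x_m; with linear curves that's a triangle of height MEC(x_m).
DWL = ½ × 1.9463 × 10.5100 = 10.2278.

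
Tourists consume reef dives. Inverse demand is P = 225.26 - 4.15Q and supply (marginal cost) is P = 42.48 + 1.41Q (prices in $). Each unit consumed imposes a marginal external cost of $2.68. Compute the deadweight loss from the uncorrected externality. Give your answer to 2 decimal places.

Market equilibrium (private): 42.48 + 1.41Q = 225.26 - 4.15Q → Q_m = 32.8741.
Social marginal benefit = demand − MEC = 222.58 - 4.15Q.
Set SMB = MC: 222.58 - 4.15Q = 42.48 + 1.41Q → Q* = 32.3921.
The welfare-loss triangle has base |Q_m − Q*| and height MEC(Q_m) (the vertical gap between SMB and MC is zero at Q* and MEC at Q_m).
DWL = ½ × 0.4820 × 2.6800 = 0.6459.

DWL = $0.65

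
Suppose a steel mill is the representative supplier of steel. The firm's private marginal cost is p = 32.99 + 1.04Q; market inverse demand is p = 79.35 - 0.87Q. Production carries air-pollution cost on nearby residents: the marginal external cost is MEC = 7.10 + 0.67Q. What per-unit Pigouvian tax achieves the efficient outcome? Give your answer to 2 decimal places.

Social marginal cost = private MC + MEC = 40.09 + 1.71Q.
Set SMC = demand: 40.09 + 1.71Q = 79.35 - 0.87Q → Q* = 15.2171.
The Pigouvian tax equals MEC at Q*: 7.10 + 0.67×15.2171 = 17.2955.

tax = 17.30 per unit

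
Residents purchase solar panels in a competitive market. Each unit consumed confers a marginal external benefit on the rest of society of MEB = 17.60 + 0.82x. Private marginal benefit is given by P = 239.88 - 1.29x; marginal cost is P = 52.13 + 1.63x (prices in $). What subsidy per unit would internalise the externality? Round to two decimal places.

Social marginal benefit = demand + MEB = 257.48 - 0.47x.
Set SMB = MC: 257.48 - 0.47x = 52.13 + 1.63x → x* = 97.7857.
The Pigouvian subsidy equals MEB at x*: 17.60 + 0.82×97.7857 = 97.7843.

subsidy = $97.78 per unit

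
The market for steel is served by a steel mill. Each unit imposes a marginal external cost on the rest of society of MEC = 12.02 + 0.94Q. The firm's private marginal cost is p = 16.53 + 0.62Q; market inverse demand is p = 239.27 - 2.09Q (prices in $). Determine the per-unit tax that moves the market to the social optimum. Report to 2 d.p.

tax = $66.29 per unit

Social marginal cost = private MC + MEC = 28.55 + 1.56Q.
Set SMC = demand: 28.55 + 1.56Q = 239.27 - 2.09Q → Q* = 57.7315.
The Pigouvian tax equals MEC at Q*: 12.02 + 0.94×57.7315 = 66.2876.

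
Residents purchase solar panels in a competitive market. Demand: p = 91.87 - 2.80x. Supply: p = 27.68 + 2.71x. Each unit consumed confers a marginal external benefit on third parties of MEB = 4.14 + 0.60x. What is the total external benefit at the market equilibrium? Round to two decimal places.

Market equilibrium (private): 27.68 + 2.71x = 91.87 - 2.80x → x_m = 11.6497.
Total external benefit = ∫₀^{x_m} (4.14 + 0.60x) dx = 4.14×11.6497 + ½×0.60×11.6497² = 88.9444.

88.94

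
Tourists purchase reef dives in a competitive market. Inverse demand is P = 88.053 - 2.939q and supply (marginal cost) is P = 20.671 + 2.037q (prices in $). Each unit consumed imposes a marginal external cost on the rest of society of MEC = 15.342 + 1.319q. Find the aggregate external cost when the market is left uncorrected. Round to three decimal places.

$328.684

Market equilibrium (private): 20.671 + 2.037q = 88.053 - 2.939q → q_m = 13.5414.
Total external cost = ∫₀^{q_m} (15.342 + 1.319q) dq = 15.342×13.5414 + ½×1.319×13.5414² = 328.6844.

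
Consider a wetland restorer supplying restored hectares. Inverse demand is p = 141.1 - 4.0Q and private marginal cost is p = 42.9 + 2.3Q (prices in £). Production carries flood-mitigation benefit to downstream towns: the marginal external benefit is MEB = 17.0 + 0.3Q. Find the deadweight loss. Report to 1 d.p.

Market equilibrium (private): 42.9 + 2.3Q = 141.1 - 4.0Q → Q_m = 15.5873.
Social marginal cost = private MC − MEB = 25.9 + 2.0Q.
Set SMC = demand: 25.9 + 2.0Q = 141.1 - 4.0Q → Q* = 19.2000.
Height of the DWL triangle at Q_m is demand(Q_m) − SMC(Q_m) = MEB(Q_m) = 21.6762.
DWL = ½ × 3.6127 × 21.6762 = 39.1548.

DWL = £39.2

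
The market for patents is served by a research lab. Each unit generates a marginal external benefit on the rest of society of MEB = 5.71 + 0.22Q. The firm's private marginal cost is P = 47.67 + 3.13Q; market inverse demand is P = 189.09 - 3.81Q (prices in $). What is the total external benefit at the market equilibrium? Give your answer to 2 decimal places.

Market equilibrium (private): 47.67 + 3.13Q = 189.09 - 3.81Q → Q_m = 20.3775.
Total external benefit = ∫₀^{Q_m} (5.71 + 0.22Q) dQ = 5.71×20.3775 + ½×0.22×20.3775² = 162.0322.

$162.03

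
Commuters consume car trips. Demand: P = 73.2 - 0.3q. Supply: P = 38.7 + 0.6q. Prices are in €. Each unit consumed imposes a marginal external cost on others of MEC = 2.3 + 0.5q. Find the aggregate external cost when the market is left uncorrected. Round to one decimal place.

€455.5

Market equilibrium (private): 38.7 + 0.6q = 73.2 - 0.3q → q_m = 38.3333.
Total external cost = ∫₀^{q_m} (2.3 + 0.5q) dq = 2.3×38.3333 + ½×0.5×38.3333² = 455.5271.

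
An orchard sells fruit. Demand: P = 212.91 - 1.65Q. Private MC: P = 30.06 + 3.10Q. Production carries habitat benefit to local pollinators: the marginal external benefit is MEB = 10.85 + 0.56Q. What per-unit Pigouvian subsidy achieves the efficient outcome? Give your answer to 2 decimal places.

subsidy = 36.74 per unit

Social marginal cost = private MC − MEB = 19.21 + 2.54Q.
Set SMC = demand: 19.21 + 2.54Q = 212.91 - 1.65Q → Q* = 46.2291.
The Pigouvian subsidy equals MEB at Q*: 10.85 + 0.56×46.2291 = 36.7383.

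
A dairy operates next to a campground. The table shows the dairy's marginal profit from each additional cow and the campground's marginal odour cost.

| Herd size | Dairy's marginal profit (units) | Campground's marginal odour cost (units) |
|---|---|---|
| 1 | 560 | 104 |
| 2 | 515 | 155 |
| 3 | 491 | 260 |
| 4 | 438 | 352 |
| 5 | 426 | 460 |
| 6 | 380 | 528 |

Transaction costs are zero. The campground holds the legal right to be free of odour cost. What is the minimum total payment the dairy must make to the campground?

Efficient level: marginal profit ≥ marginal odour cost through level 4, so k* = 4.
With the campground holding the right, the dairy must at least compensate total damage at k*: 104 + 155 + 260 + 352 = 871.

871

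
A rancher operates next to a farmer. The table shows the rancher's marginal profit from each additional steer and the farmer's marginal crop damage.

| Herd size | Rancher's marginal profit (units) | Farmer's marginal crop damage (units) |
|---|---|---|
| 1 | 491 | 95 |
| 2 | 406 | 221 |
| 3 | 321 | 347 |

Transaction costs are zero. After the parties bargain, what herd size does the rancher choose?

Bargaining reaches the level where marginal profit last exceeds marginal crop damage.
That holds through level 2 (406 ≥ 221) but not at 3 (321 < 347).

2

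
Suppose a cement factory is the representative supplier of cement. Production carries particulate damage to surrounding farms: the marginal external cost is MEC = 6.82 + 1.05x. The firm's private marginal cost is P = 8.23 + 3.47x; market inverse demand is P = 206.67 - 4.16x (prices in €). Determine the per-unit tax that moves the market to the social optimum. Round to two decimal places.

tax = €30.00 per unit

Social marginal cost = private MC + MEC = 15.05 + 4.52x.
Set SMC = demand: 15.05 + 4.52x = 206.67 - 4.16x → x* = 22.0760.
The Pigouvian tax equals MEC at x*: 6.82 + 1.05×22.0760 = 29.9998.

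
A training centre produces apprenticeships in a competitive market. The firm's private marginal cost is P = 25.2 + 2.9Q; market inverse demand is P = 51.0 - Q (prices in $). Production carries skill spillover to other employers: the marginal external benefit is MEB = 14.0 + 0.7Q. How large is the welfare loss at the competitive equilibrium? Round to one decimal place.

Market equilibrium (private): 25.2 + 2.9Q = 51.0 - Q → Q_m = 6.6154.
Social marginal cost = private MC − MEB = 11.2 + 2.2Q.
Set SMC = demand: 11.2 + 2.2Q = 51.0 - Q → Q* = 12.4375.
Height of the DWL triangle at Q_m is demand(Q_m) − SMC(Q_m) = MEB(Q_m) = 18.6308.
DWL = ½ × 5.8221 × 18.6308 = 54.2352.

DWL = $54.2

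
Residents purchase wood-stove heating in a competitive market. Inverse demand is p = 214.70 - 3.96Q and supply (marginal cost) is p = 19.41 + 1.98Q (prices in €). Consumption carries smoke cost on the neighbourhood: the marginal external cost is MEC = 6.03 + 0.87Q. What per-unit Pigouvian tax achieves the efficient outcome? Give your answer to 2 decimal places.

Social marginal benefit = demand − MEC = 208.67 - 4.83Q.
Set SMB = MC: 208.67 - 4.83Q = 19.41 + 1.98Q → Q* = 27.7915.
The Pigouvian tax equals MEC at Q*: 6.03 + 0.87×27.7915 = 30.2086.

tax = €30.21 per unit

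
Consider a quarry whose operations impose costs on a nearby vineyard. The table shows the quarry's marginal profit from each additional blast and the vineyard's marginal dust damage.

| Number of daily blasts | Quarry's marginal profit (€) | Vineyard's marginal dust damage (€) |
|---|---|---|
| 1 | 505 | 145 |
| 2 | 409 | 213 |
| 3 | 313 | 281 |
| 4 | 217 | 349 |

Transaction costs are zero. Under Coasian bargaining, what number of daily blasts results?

3

Bargaining reaches the level where marginal profit last exceeds marginal dust damage.
That holds through level 3 (313 ≥ 281) but not at 4 (217 < 349).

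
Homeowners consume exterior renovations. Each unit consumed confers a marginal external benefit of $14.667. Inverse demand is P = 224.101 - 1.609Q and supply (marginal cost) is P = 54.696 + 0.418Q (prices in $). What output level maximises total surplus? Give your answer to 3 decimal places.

Q* = 90.810

Social marginal benefit = demand + MEB = 238.768 - 1.609Q.
Set SMB = MC: 238.768 - 1.609Q = 54.696 + 0.418Q → Q* = 90.8101.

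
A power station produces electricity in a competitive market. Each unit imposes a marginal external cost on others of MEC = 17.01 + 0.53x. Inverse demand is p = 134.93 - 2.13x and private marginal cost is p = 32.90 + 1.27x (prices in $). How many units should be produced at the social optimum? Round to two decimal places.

Social marginal cost = private MC + MEC = 49.91 + 1.80x.
Set SMC = demand: 49.91 + 1.80x = 134.93 - 2.13x → x* = 21.6336.

x* = 21.63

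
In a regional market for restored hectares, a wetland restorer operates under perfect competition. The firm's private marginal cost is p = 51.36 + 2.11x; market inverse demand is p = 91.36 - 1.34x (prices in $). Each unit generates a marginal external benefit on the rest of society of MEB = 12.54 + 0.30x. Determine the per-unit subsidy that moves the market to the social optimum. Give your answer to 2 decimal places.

subsidy = $17.54 per unit

Social marginal cost = private MC − MEB = 38.82 + 1.81x.
Set SMC = demand: 38.82 + 1.81x = 91.36 - 1.34x → x* = 16.6794.
The Pigouvian subsidy equals MEB at x*: 12.54 + 0.30×16.6794 = 17.5438.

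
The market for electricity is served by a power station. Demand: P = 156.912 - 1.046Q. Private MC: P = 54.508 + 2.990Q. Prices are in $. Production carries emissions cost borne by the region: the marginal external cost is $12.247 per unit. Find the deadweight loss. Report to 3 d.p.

DWL = $18.581

Market equilibrium (private): 54.508 + 2.990Q = 156.912 - 1.046Q → Q_m = 25.3726.
Social marginal cost = private MC + MEC = 66.755 + 2.990Q.
Set SMC = demand: 66.755 + 2.990Q = 156.912 - 1.046Q → Q* = 22.3382.
Height of the DWL triangle at Q_m is SMC(Q_m) − demand(Q_m) = MEC(Q_m) = 12.2470.
DWL = ½ × 3.0344 × 12.2470 = 18.5811.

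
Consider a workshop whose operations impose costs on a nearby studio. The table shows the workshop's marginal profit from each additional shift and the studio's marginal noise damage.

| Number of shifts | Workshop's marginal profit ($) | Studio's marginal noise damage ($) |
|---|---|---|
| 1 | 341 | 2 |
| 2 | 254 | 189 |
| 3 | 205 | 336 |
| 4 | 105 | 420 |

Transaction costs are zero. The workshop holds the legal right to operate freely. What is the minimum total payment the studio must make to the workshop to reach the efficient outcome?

Left alone the workshop would choose level 4 (marginal profit stays positive).
Efficient level: k* = 2 (marginal profit ≥ marginal noise damage through 2).
The studio must at least cover the workshop's forgone profit from cutting 4→2: 205 + 105 = 310.

$310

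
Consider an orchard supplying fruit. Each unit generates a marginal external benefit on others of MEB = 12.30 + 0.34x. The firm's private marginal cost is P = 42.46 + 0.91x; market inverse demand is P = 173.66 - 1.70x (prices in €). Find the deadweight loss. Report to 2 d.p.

Market equilibrium (private): 42.46 + 0.91x = 173.66 - 1.70x → x_m = 50.2682.
Social marginal cost = private MC − MEB = 30.16 + 0.57x.
Set SMC = demand: 30.16 + 0.57x = 173.66 - 1.70x → x* = 63.2159.
Height of the DWL triangle at x_m is demand(x_m) − SMC(x_m) = MEB(x_m) = 29.3912.
DWL = ½ × 12.9477 × 29.3912 = 190.2742.

DWL = €190.27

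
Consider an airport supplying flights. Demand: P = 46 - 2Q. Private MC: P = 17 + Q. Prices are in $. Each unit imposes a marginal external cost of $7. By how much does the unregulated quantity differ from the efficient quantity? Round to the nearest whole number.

Market equilibrium (private): 17 + Q = 46 - 2Q → Q_m = 9.6667.
Social marginal cost = private MC + MEC = 24 + Q.
Set SMC = demand: 24 + Q = 46 - 2Q → Q* = 7.3333.
Gap = |9.6667 − 7.3333| = 2.3334.

2 units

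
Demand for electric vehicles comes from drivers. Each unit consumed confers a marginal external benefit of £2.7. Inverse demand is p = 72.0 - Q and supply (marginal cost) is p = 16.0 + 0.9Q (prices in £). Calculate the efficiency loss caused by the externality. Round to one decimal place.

Market equilibrium (private): 16.0 + 0.9Q = 72.0 - Q → Q_m = 29.4737.
Social marginal benefit = demand + MEB = 74.7 - Q.
Set SMB = MC: 74.7 - Q = 16.0 + 0.9Q → Q* = 30.8947.
The loss is the area between SMB and MC from Q* to Q_m; with linear curves that's a triangle of height MEB(Q_m).
DWL = ½ × 1.4210 × 2.7000 = 1.9184.

DWL = £1.9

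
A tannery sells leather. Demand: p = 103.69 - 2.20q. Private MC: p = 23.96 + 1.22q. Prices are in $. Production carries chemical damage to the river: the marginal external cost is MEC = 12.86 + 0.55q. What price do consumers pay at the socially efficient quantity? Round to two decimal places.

P = $66.63

Social marginal cost = private MC + MEC = 36.82 + 1.77q.
Set SMC = demand: 36.82 + 1.77q = 103.69 - 2.20q → q* = 16.8438.
Consumer price on the demand curve at q*: 103.69 − 2.20×16.8438 = 66.6336.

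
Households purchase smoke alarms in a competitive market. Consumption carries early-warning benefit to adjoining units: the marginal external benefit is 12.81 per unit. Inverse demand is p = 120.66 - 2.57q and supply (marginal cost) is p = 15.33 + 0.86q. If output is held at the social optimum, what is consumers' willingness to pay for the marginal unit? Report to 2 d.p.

P = 32.14

Social marginal benefit = demand + MEB = 133.47 - 2.57q.
Set SMB = MC: 133.47 - 2.57q = 15.33 + 0.86q → q* = 34.4431.
Consumer price on the demand curve at q*: 120.66 − 2.57×34.4431 = 32.1412.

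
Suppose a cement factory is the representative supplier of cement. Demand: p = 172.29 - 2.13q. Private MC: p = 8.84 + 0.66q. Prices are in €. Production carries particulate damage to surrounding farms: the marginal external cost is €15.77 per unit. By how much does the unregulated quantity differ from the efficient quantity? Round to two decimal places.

Market equilibrium (private): 8.84 + 0.66q = 172.29 - 2.13q → q_m = 58.5842.
Social marginal cost = private MC + MEC = 24.61 + 0.66q.
Set SMC = demand: 24.61 + 0.66q = 172.29 - 2.13q → q* = 52.9319.
Gap = |58.5842 − 52.9319| = 5.6523.

5.65 units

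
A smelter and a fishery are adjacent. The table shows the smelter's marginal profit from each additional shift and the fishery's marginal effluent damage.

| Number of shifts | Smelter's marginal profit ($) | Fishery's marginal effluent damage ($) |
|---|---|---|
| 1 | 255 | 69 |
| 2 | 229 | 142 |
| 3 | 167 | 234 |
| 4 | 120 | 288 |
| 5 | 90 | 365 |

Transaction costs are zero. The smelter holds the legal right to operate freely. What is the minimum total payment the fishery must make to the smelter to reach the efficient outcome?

Left alone the smelter would choose level 5 (marginal profit stays positive).
Efficient level: k* = 2 (marginal profit ≥ marginal effluent damage through 2).
The fishery must at least cover the smelter's forgone profit from cutting 5→2: 167 + 120 + 90 = 377.

$377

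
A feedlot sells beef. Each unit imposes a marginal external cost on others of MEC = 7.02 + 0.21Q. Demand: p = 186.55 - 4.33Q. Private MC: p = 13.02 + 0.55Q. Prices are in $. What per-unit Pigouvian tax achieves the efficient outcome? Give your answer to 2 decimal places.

Social marginal cost = private MC + MEC = 20.04 + 0.76Q.
Set SMC = demand: 20.04 + 0.76Q = 186.55 - 4.33Q → Q* = 32.7132.
The Pigouvian tax equals MEC at Q*: 7.02 + 0.21×32.7132 = 13.8898.

tax = $13.89 per unit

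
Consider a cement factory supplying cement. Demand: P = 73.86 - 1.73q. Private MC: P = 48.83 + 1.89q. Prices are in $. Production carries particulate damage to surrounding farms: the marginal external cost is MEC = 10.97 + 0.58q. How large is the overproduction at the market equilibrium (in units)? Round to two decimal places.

Market equilibrium (private): 48.83 + 1.89q = 73.86 - 1.73q → q_m = 6.9144.
Social marginal cost = private MC + MEC = 59.80 + 2.47q.
Set SMC = demand: 59.80 + 2.47q = 73.86 - 1.73q → q* = 3.3476.
Gap = |6.9144 − 3.3476| = 3.5668.

3.57 units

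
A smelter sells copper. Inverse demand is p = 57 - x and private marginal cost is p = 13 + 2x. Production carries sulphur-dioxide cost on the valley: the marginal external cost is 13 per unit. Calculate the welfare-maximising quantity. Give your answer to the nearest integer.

x* = 10

Social marginal cost = private MC + MEC = 26 + 2x.
Set SMC = demand: 26 + 2x = 57 - x → x* = 10.3333.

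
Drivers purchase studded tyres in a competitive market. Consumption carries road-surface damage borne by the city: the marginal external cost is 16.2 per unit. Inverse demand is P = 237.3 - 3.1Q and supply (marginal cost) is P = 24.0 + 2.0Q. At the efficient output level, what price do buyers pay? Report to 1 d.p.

Social marginal benefit = demand − MEC = 221.1 - 3.1Q.
Set SMB = MC: 221.1 - 3.1Q = 24.0 + 2.0Q → Q* = 38.6471.
Consumer price on the demand curve at Q*: 237.3 − 3.1×38.6471 = 117.4940.

P = 117.5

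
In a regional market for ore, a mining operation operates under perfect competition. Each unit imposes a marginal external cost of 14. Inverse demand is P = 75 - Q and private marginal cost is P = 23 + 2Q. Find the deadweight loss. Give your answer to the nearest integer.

Market equilibrium (private): 23 + 2Q = 75 - Q → Q_m = 17.3333.
Social marginal cost = private MC + MEC = 37 + 2Q.
Set SMC = demand: 37 + 2Q = 75 - Q → Q* = 12.6667.
Between Q* and Q_m the wedge SMC − demand runs linearly from 0 to MEC(Q_m), so the loss is a triangle.
DWL = ½ × 4.6666 × 14.0000 = 32.6662.

DWL = 33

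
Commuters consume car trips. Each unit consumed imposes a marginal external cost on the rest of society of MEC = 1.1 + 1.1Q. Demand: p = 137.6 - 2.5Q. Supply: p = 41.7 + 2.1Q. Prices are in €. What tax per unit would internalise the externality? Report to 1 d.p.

Social marginal benefit = demand − MEC = 136.5 - 3.6Q.
Set SMB = MC: 136.5 - 3.6Q = 41.7 + 2.1Q → Q* = 16.6316.
The Pigouvian tax equals MEC at Q*: 1.1 + 1.1×16.6316 = 19.3948.

tax = €19.4 per unit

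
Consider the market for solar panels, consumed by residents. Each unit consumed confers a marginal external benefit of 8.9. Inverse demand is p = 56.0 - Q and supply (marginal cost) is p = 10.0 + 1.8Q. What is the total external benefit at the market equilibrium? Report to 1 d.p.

146.2

Market equilibrium (private): 10.0 + 1.8Q = 56.0 - Q → Q_m = 16.4286.
Total external benefit = MEB × Q_m = 8.9 × 16.4286 = 146.2145.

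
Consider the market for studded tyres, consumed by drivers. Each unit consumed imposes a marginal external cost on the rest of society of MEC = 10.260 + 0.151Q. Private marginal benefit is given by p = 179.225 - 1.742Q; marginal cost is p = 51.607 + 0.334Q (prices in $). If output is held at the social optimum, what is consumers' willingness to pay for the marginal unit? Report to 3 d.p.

Social marginal benefit = demand − MEC = 168.965 - 1.893Q.
Set SMB = MC: 168.965 - 1.893Q = 51.607 + 0.334Q → Q* = 52.6978.
Consumer price on the demand curve at Q*: 179.225 − 1.742×52.6978 = 87.4254.

P = $87.425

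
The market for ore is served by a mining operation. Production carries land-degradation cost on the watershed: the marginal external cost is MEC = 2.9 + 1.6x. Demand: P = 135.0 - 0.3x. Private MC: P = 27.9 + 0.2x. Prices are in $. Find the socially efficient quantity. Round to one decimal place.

Social marginal cost = private MC + MEC = 30.8 + 1.8x.
Set SMC = demand: 30.8 + 1.8x = 135.0 - 0.3x → x* = 49.6190.

x* = 49.6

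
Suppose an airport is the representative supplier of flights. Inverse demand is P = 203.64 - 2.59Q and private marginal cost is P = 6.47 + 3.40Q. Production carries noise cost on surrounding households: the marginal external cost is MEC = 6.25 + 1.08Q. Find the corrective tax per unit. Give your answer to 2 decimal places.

tax = 35.41 per unit

Social marginal cost = private MC + MEC = 12.72 + 4.48Q.
Set SMC = demand: 12.72 + 4.48Q = 203.64 - 2.59Q → Q* = 27.0042.
The Pigouvian tax equals MEC at Q*: 6.25 + 1.08×27.0042 = 35.4145.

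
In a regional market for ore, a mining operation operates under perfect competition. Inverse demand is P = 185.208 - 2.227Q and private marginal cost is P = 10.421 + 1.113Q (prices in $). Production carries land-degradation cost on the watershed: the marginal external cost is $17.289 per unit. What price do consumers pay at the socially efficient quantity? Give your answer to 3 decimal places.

P = $80.194

Social marginal cost = private MC + MEC = 27.710 + 1.113Q.
Set SMC = demand: 27.710 + 1.113Q = 185.208 - 2.227Q → Q* = 47.1551.
Consumer price on the demand curve at Q*: 185.208 − 2.227×47.1551 = 80.1936.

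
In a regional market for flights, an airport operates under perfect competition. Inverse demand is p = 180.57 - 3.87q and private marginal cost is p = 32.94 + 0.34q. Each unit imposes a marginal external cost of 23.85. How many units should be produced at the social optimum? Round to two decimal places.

q* = 29.40

Social marginal cost = private MC + MEC = 56.79 + 0.34q.
Set SMC = demand: 56.79 + 0.34q = 180.57 - 3.87q → q* = 29.4014.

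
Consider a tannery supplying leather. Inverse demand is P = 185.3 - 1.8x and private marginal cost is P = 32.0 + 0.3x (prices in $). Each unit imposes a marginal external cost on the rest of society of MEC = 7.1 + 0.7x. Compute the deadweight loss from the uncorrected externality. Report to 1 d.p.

Market equilibrium (private): 32.0 + 0.3x = 185.3 - 1.8x → x_m = 73.0000.
Social marginal cost = private MC + MEC = 39.1 + x.
Set SMC = demand: 39.1 + x = 185.3 - 1.8x → x* = 52.2143.
Height of the DWL triangle at x_m is SMC(x_m) − demand(x_m) = MEC(x_m) = 58.2000.
DWL = ½ × 20.7857 × 58.2000 = 604.8639.

DWL = $604.9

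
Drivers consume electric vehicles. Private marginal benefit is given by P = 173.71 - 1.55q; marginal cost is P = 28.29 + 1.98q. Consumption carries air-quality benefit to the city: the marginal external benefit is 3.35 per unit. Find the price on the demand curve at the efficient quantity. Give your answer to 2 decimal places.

P = 108.39

Social marginal benefit = demand + MEB = 177.06 - 1.55q.
Set SMB = MC: 177.06 - 1.55q = 28.29 + 1.98q → q* = 42.1445.
Consumer price on the demand curve at q*: 173.71 − 1.55×42.1445 = 108.3860.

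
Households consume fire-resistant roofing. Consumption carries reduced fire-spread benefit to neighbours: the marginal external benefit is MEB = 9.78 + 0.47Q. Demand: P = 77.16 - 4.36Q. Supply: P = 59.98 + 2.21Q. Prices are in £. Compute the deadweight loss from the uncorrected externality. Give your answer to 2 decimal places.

Market equilibrium (private): 59.98 + 2.21Q = 77.16 - 4.36Q → Q_m = 2.6149.
Social marginal benefit = demand + MEB = 86.94 - 3.89Q.
Set SMB = MC: 86.94 - 3.89Q = 59.98 + 2.21Q → Q* = 4.4197.
The loss is the area between SMB and MC from Q* to Q_m; with linear curves that's a triangle of height MEB(Q_m).
DWL = ½ × 1.8048 × 11.0090 = 9.9345.

DWL = £9.93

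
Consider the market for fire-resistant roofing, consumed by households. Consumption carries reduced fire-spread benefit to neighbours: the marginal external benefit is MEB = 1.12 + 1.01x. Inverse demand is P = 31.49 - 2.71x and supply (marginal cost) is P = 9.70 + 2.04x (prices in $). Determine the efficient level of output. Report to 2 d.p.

Social marginal benefit = demand + MEB = 32.61 - 1.70x.
Set SMB = MC: 32.61 - 1.70x = 9.70 + 2.04x → x* = 6.1257.

x* = 6.13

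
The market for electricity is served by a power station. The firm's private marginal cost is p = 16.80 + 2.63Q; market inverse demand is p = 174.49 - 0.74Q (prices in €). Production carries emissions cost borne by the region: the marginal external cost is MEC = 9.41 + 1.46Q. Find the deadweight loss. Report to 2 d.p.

DWL = €625.41

Market equilibrium (private): 16.80 + 2.63Q = 174.49 - 0.74Q → Q_m = 46.7923.
Social marginal cost = private MC + MEC = 26.21 + 4.09Q.
Set SMC = demand: 26.21 + 4.09Q = 174.49 - 0.74Q → Q* = 30.6998.
The loss is the area between SMC and demand from Q* to Q_m; with linear curves that's a triangle of height MEC(Q_m).
DWL = ½ × 16.0925 × 77.7267 = 625.4085.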